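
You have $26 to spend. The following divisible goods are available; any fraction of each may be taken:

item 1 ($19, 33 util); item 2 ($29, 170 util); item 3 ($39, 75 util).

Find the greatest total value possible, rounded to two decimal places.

Take in order of value per unit:
- item 2 (170/29 per unit): 26 of 29 → value 26×170/29 = 152.4138, running total 152.41
Total 152.41.

152.41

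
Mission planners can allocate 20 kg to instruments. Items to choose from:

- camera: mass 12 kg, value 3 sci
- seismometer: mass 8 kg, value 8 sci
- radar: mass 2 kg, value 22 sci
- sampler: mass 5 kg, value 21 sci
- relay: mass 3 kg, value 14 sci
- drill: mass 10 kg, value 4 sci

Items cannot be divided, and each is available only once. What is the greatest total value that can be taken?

Check high-value combinations within 20 kg:
- seismometer+radar+sampler+relay: mass 8+2+5+3=18, value 8+22+21+14=65
- radar+sampler+relay+drill: mass 2+5+3+10=20, value 22+21+14+4=61
- radar+sampler+relay: mass 2+5+3=10, value 22+21+14=57
- seismometer+radar+sampler: mass 8+2+5=15, value 8+22+21=51
- radar+sampler+drill: mass 2+5+10=17, value 22+21+4=47
Best: 65 sci.

65 sci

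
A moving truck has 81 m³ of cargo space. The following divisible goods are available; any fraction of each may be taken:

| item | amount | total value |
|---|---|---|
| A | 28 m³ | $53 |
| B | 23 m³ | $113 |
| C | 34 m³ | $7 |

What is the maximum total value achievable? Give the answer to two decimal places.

Take in order of value per unit:
- B (113/23 per unit): all 23 → value 113, running total 113.00
- A (53/28 per unit): all 28 → value 53, running total 166.00
- C (7/34 per unit): 30 of 34 → value 30×7/34 = 6.1765, running total 172.18
Total 172.18.

172.18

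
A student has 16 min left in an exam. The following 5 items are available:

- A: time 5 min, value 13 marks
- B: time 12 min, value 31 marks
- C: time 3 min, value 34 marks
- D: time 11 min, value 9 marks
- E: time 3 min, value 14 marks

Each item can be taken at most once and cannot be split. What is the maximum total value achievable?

65 marks

Check high-value combinations within 16 min:
- B+C: time 12+3=15, value 31+34=65
- A+C+E: time 5+3+3=11, value 13+34+14=61
- C+E: time 3+3=6, value 34+14=48
Best: 65 marks.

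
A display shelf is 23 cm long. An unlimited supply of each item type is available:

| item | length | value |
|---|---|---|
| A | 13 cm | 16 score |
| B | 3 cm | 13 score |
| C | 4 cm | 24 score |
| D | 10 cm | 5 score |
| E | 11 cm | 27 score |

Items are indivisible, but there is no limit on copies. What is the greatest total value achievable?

133 score

Best value-per-unit is C at 24/4; filling with it alone gives 5×24 = 120.
Optimal mix: 1×B + 5×C → length 23, value 133.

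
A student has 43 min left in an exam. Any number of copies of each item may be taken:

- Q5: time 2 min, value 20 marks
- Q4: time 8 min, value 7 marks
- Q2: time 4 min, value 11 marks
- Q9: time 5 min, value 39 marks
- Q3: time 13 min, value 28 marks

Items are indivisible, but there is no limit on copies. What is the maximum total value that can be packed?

Best value-per-unit is Q5 at 20/2, and filling with it alone uses time 21×2=42. No mix of the others beats 21×20 = 420.

420 marks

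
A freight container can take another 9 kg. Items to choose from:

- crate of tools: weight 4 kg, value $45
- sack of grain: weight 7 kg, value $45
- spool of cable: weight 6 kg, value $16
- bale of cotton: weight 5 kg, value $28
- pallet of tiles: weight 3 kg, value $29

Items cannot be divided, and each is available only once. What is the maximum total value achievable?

$74

Check high-value combinations within 9 kg:
- crate of tools+pallet of tiles: weight 4+3=7, value 45+29=74
- crate of tools+bale of cotton: weight 4+5=9, value 45+28=73
- bale of cotton+pallet of tiles: weight 5+3=8, value 28+29=57
- crate of tools: weight 4, value 45
Best: $74.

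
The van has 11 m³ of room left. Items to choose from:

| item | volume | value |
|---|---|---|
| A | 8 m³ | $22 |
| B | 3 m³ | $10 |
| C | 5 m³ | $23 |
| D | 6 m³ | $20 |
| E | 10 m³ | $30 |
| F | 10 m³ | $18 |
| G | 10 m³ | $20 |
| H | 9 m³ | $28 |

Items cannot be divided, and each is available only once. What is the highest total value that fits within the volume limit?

$43

Check high-value combinations within 11 m³:
- C+D: volume 5+6=11, value 23+20=43
- B+C: volume 3+5=8, value 10+23=33
- A+B: volume 8+3=11, value 22+10=32
Best: $43.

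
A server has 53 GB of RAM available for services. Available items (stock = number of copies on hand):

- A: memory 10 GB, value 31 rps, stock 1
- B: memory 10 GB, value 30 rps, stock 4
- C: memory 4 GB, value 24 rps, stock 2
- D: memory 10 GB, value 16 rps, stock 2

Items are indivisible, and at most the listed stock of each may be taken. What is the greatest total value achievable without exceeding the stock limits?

169 rps

Top feasible selections:
- 1×A + 3×B + 2×C: memory 48, value 169
- 4×B + 2×C: memory 48, value 168
- 1×A + 2×B + 2×C + 1×D: memory 48, value 155
Best: 169 rps.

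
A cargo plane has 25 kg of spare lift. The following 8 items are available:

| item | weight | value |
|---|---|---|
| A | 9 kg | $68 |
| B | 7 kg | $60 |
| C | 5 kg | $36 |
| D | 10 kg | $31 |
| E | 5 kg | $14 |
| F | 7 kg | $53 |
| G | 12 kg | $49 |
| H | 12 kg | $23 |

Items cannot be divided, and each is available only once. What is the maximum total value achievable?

$181

This is a 0/1 knapsack; check combinations near the capacity.
- A+B+F: weight 9+7+7=23, value 68+60+53=181
- A+B+C: weight 9+7+5=21, value 68+60+36=164
- B+C+E+F: weight 7+5+5+7=24, value 60+36+14+53=163
Best: $181.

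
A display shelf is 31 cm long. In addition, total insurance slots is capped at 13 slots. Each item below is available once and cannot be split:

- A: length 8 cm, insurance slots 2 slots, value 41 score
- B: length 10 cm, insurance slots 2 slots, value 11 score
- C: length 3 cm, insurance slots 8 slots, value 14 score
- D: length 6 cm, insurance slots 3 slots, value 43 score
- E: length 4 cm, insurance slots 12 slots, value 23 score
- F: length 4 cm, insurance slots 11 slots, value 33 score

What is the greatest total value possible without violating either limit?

98 score

Feasible sets respecting both limits:
- A+C+D: length 17, insurance slots 13, value 98
- A+B+D: length 24, insurance slots 7, value 95
- A+D: length 14, insurance slots 5, value 84
Best: 98 score.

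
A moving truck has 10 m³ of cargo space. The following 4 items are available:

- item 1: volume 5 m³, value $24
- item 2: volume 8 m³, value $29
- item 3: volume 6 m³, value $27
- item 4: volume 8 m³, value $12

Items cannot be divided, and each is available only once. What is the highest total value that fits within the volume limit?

$29

Check high-value combinations within 10 m³:
- item 2: volume 8, value 29
- item 3: volume 6, value 27
- item 1: volume 5, value 24
- item 4: volume 8, value 12
Best: $29.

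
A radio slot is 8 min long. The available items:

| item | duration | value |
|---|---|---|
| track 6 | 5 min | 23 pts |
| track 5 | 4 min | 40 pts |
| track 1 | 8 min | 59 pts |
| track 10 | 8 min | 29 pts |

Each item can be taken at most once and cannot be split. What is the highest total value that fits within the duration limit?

Check high-value combinations within 8 min:
- track 1: duration 8, value 59
- track 5: duration 4, value 40
- track 10: duration 8, value 29
- track 6: duration 5, value 23
Best: 59 pts.

59 pts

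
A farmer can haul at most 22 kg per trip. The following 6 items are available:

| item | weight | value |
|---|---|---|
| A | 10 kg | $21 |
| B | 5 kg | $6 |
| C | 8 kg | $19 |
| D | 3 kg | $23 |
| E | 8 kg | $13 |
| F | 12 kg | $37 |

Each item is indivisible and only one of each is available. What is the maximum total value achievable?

Check high-value combinations within 22 kg:
- B+D+F: weight 5+3+12=20, value 6+23+37=66
- A+C+D: weight 10+8+3=21, value 21+19+23=63
- D+F: weight 3+12=15, value 23+37=60
- A+F: weight 10+12=22, value 21+37=58
Best: $66.

$66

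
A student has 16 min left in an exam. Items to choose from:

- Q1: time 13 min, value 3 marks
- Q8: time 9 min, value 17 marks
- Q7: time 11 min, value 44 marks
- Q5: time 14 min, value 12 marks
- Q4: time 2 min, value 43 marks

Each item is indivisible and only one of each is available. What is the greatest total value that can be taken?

Check high-value combinations within 16 min:
- Q7+Q4: time 11+2=13, value 44+43=87
- Q8+Q4: time 9+2=11, value 17+43=60
- Q5+Q4: time 14+2=16, value 12+43=55
- Q1+Q4: time 13+2=15, value 3+43=46
- Q7: time 11, value 44
Best: 87 marks.

87 marks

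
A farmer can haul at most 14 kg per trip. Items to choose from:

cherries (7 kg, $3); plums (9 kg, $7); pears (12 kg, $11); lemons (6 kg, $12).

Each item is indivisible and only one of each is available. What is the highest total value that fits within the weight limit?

$15

Check high-value combinations within 14 kg:
- cherries+lemons: weight 7+6=13, value 3+12=15
- lemons: weight 6, value 12
- pears: weight 12, value 11
- plums: weight 9, value 7
- cherries: weight 7, value 3
Best: $15.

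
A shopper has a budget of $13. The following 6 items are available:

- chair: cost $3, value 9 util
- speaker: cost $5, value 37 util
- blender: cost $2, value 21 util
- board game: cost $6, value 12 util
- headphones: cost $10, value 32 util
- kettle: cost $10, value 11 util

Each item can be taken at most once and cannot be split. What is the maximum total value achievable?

Check high-value combinations within $13:
- speaker+blender+board game: cost 5+2+6=13, value 37+21+12=70
- chair+speaker+blender: cost 3+5+2=10, value 9+37+21=67
- speaker+blender: cost 5+2=7, value 37+21=58
- blender+headphones: cost 2+10=12, value 21+32=53
- speaker+board game: cost 5+6=11, value 37+12=49
Best: 70 util.

70 util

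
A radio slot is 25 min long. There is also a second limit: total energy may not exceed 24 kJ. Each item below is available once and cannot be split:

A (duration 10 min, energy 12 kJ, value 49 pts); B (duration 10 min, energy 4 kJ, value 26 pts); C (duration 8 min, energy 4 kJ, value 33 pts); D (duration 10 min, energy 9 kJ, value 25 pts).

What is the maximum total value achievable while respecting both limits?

82 pts

Feasible sets respecting both limits:
- A+C: duration 18, energy 16, value 82
- A+B: duration 20, energy 16, value 75
- A+D: duration 20, energy 21, value 74
- B+C: duration 18, energy 8, value 59
Best: 82 pts.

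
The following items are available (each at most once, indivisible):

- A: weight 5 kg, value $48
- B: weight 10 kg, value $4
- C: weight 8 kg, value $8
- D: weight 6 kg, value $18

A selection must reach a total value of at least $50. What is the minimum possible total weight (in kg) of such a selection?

Subsets with value ≥ 50, sorted by total weight:
- A+D: weight 11, value 66
- A+C: weight 13, value 56
- A+B: weight 15, value 52
- A+C+D: weight 19, value 74
Minimum weight: 11 kg.

11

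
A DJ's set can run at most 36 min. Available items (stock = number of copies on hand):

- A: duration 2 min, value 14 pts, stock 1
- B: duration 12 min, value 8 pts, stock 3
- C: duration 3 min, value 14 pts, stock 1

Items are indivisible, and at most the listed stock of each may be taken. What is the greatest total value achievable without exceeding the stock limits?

44 pts

Top feasible selections:
- 1×A + 2×B + 1×C: duration 29, value 44
- 1×A + 1×B + 1×C: duration 17, value 36
Best: 44 pts.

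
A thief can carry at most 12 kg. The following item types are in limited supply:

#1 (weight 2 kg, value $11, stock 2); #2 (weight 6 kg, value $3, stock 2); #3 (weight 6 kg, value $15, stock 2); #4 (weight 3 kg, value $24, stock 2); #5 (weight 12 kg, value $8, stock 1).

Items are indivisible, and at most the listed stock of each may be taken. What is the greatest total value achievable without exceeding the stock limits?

Top feasible selections:
- 2×#1 + 2×#4: weight 10, value 70
- 1×#3 + 2×#4: weight 12, value 63
- 1×#1 + 2×#4: weight 8, value 59
Best: $70.

$70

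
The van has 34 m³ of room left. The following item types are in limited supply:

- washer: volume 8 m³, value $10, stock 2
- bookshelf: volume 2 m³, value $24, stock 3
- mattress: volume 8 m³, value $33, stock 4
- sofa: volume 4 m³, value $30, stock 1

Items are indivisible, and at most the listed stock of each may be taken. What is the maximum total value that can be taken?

$201

Best selections within volume 34 and stock limits:
- 3×bookshelf + 3×mattress + 1×sofa: volume 34, value 201
- 1×washer + 3×bookshelf + 2×mattress + 1×sofa: volume 34, value 178
- 2×bookshelf + 3×mattress + 1×sofa: volume 32, value 177
- 3×bookshelf + 3×mattress: volume 30, value 171
Best: $201.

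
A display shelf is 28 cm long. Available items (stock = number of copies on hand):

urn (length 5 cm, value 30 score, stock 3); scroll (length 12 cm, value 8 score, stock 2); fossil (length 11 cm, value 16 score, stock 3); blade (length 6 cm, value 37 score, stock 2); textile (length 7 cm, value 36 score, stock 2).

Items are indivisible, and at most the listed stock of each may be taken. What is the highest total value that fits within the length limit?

164 score

Best selections within length 28 and stock limits:
- 3×urn + 2×blade: length 27, value 164
- 3×urn + 1×blade + 1×textile: length 28, value 163
- 2×blade + 2×textile: length 26, value 146
- 1×urn + 2×blade + 1×textile: length 24, value 140
Best: 164 score.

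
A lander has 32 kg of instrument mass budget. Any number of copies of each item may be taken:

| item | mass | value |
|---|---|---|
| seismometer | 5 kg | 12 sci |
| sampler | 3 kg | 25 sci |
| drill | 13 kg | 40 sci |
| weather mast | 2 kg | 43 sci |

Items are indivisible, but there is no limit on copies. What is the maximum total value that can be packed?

Best value-per-unit is weather mast at 43/2, and filling with it alone uses mass 16×2=32. No mix of the others beats 16×43 = 688.

688 sci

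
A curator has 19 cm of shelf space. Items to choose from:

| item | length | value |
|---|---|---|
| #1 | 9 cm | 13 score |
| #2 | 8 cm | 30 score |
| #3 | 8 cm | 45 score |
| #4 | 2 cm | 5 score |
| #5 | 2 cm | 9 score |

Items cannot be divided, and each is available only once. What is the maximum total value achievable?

84 score

Check high-value combinations within 19 cm:
- #2+#3+#5: length 8+8+2=18, value 30+45+9=84
- #2+#3+#4: length 8+8+2=18, value 30+45+5=80
- #2+#3: length 8+8=16, value 30+45=75
Best: 84 score.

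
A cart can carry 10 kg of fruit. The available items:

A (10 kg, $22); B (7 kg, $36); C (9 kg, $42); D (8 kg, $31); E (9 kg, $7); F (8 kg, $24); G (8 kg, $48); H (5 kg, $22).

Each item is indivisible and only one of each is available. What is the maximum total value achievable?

Check high-value combinations within 10 kg:
- G: weight 8, value 48
- C: weight 9, value 42
- B: weight 7, value 36
- D: weight 8, value 31
- F: weight 8, value 24
Best: $48.

$48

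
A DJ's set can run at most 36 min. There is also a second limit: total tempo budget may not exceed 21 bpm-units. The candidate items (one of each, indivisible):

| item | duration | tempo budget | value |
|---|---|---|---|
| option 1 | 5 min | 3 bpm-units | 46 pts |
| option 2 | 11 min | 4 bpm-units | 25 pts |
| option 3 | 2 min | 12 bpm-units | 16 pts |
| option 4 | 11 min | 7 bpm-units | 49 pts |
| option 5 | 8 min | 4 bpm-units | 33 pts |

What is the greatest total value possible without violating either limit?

153 pts

Feasible sets respecting both limits:
- option 1+option 2+option 4+option 5: duration 35, tempo budget 18, value 153
- option 1+option 4+option 5: duration 24, tempo budget 14, value 128
- option 1+option 2+option 4: duration 27, tempo budget 14, value 120
Best: 153 pts.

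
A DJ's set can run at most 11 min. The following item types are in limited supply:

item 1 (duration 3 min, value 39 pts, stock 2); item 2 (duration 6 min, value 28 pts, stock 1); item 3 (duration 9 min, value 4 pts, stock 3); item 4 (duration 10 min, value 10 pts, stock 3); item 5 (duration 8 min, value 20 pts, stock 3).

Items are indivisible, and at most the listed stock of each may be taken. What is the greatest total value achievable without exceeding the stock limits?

Best selections within duration 11 and stock limits:
- 2×item 1: duration 6, value 78
- 1×item 1 + 1×item 2: duration 9, value 67
- 1×item 1 + 1×item 5: duration 11, value 59
Best: 78 pts.

78 pts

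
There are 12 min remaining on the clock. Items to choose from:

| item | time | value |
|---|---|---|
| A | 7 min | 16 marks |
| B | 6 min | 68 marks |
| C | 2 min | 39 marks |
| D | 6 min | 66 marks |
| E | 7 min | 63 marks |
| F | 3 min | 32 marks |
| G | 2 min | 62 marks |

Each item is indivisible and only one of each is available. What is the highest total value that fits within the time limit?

Check high-value combinations within 12 min:
- B+C+G: time 6+2+2=10, value 68+39+62=169
- C+D+G: time 2+6+2=10, value 39+66+62=167
- C+E+G: time 2+7+2=11, value 39+63+62=164
Best: 169 marks.

169 marks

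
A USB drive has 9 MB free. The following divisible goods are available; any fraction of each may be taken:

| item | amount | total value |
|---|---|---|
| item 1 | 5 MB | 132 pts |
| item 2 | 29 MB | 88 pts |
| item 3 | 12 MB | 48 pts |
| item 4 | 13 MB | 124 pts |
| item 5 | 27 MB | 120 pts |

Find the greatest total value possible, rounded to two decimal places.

Take in order of value per unit:
- item 1 (132/5 per unit): all 5 → value 132, running total 132.00
- item 4 (124/13 per unit): 4 of 13 → value 4×124/13 = 38.1538, running total 170.15
Total 170.15.

170.15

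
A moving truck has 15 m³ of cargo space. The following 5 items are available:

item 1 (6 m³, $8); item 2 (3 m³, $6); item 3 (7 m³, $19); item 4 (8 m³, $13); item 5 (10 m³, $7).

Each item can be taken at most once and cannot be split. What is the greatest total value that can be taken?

$32

Check high-value combinations within 15 m³:
- item 3+item 4: volume 7+8=15, value 19+13=32
- item 1+item 3: volume 6+7=13, value 8+19=27
- item 2+item 3: volume 3+7=10, value 6+19=25
Best: $32.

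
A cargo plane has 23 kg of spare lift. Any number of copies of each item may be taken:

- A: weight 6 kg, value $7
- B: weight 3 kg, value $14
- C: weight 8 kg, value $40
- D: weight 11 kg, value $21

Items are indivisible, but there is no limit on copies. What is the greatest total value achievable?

$110

Best value-per-unit is C at 40/8; filling with it alone gives 2×40 = 80.
Optimal mix: 5×B + 1×C → weight 23, value 110.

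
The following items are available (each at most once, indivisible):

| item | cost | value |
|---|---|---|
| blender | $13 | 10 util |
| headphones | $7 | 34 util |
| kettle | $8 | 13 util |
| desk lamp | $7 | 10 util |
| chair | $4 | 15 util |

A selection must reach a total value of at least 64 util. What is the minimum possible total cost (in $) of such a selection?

26

Subsets with value ≥ 64, sorted by total cost:
- headphones+kettle+desk lamp+chair: cost 26, value 72
- blender+headphones+desk lamp+chair: cost 31, value 69
- blender+headphones+kettle+chair: cost 32, value 72
Minimum cost: 26 $.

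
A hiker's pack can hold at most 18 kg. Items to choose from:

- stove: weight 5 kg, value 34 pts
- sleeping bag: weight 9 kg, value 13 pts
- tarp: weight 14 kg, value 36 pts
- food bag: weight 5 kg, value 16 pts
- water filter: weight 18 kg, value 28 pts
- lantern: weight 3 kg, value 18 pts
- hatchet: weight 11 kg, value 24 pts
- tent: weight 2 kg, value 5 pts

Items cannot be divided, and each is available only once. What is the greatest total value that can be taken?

Check high-value combinations within 18 kg:
- stove+food bag+lantern+tent: weight 5+5+3+2=15, value 34+16+18+5=73
- stove+food bag+lantern: weight 5+5+3=13, value 34+16+18=68
- stove+sleeping bag+lantern: weight 5+9+3=17, value 34+13+18=65
- stove+hatchet+tent: weight 5+11+2=18, value 34+24+5=63
Best: 73 pts.

73 pts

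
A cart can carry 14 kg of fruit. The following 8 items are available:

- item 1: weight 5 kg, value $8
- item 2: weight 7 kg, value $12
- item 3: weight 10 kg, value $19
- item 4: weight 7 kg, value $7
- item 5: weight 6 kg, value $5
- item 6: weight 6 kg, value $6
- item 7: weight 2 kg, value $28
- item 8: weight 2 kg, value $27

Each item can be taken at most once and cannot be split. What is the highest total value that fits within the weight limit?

$74

Check high-value combinations within 14 kg:
- item 3+item 7+item 8: weight 10+2+2=14, value 19+28+27=74
- item 2+item 7+item 8: weight 7+2+2=11, value 12+28+27=67
- item 1+item 7+item 8: weight 5+2+2=9, value 8+28+27=63
- item 4+item 7+item 8: weight 7+2+2=11, value 7+28+27=62
- item 6+item 7+item 8: weight 6+2+2=10, value 6+28+27=61
Best: $74.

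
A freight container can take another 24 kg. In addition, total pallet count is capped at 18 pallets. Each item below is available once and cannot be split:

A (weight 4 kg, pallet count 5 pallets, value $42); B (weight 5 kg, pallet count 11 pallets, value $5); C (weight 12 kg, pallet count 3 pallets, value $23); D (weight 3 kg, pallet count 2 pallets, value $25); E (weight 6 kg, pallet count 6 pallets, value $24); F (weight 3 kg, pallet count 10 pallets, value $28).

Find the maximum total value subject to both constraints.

Feasible sets respecting both limits:
- A+D+F: weight 10, pallet count 17, value 95
- A+C+F: weight 19, pallet count 18, value 93
- A+D+E: weight 13, pallet count 13, value 91
- A+C+D: weight 19, pallet count 10, value 90
Best: $95.

$95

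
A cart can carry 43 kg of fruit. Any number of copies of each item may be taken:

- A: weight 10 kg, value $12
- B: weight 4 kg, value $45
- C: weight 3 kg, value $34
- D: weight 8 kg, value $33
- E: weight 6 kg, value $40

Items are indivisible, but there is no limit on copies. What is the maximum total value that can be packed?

Best value-per-unit is C at 34/3; filling with it alone gives 14×34 = 476.
Optimal mix: 1×B + 13×C → weight 43, value 487.

$487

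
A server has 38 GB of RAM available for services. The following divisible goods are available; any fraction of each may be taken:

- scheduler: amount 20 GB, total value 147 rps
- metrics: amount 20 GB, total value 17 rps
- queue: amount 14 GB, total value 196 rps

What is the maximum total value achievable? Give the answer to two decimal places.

Take in order of value per unit:
- queue (196/14 per unit): all 14 → value 196, running total 196.00
- scheduler (147/20 per unit): all 20 → value 147, running total 343.00
- metrics (17/20 per unit): 4 of 20 → value 4×17/20 = 3.4000, running total 346.40
Total 346.40.

346.40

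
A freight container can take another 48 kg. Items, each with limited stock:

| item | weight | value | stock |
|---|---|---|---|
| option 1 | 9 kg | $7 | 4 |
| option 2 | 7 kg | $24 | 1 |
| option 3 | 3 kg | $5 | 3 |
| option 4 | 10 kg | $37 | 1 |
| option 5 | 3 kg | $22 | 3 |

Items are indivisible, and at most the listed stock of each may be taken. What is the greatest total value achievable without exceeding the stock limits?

Top feasible selections:
- 1×option 1 + 1×option 2 + 3×option 3 + 1×option 4 + 3×option 5: weight 44, value 149
- 2×option 1 + 1×option 2 + 1×option 3 + 1×option 4 + 3×option 5: weight 47, value 146
- 1×option 1 + 1×option 2 + 2×option 3 + 1×option 4 + 3×option 5: weight 41, value 144
- 1×option 2 + 3×option 3 + 1×option 4 + 3×option 5: weight 35, value 142
Best: $149.

$149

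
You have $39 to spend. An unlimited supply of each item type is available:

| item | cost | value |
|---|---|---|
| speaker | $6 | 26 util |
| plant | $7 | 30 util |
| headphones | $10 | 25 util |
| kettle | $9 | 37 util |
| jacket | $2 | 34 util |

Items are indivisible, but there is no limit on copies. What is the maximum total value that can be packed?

646 util

Best value-per-unit is jacket at 34/2, and filling with it alone uses cost 19×2=38. No mix of the others beats 19×34 = 646.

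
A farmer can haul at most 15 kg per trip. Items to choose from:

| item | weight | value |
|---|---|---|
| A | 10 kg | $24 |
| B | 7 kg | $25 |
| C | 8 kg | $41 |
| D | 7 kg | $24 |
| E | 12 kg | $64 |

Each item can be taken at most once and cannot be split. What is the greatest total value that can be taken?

$66

Check high-value combinations within 15 kg:
- B+C: weight 7+8=15, value 25+41=66
- C+D: weight 8+7=15, value 41+24=65
- E: weight 12, value 64
- B+D: weight 7+7=14, value 25+24=49
Best: $66.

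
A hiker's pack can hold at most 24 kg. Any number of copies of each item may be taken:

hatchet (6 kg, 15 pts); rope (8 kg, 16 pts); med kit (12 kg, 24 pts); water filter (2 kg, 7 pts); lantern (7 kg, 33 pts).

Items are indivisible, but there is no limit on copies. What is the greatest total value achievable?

Best value-per-unit is lantern at 33/7; filling with it alone gives 3×33 = 99.
Optimal mix: 1×water filter + 3×lantern → weight 23, value 106.

106 pts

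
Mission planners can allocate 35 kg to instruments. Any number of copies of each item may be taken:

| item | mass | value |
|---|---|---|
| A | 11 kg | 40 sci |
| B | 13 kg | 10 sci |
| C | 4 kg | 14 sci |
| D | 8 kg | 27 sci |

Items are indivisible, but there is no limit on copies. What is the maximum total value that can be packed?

124 sci

Best value-per-unit is A at 40/11; filling with it alone gives 3×40 = 120.
Optimal mix: 1×A + 6×C → mass 35, value 124.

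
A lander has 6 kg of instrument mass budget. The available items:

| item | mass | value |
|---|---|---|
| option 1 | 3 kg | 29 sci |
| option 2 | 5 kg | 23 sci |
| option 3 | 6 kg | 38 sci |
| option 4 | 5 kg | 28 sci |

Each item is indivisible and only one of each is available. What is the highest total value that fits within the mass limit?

Check high-value combinations within 6 kg:
- option 3: mass 6, value 38
- option 1: mass 3, value 29
- option 4: mass 5, value 28
Best: 38 sci.

38 sci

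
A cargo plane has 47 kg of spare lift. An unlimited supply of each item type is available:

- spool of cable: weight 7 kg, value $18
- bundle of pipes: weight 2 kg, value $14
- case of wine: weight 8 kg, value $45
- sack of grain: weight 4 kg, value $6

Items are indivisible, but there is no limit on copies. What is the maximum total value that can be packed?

Best value-per-unit is bundle of pipes at 14/2, and filling with it alone uses weight 23×2=46. No mix of the others beats 23×14 = 322.

$322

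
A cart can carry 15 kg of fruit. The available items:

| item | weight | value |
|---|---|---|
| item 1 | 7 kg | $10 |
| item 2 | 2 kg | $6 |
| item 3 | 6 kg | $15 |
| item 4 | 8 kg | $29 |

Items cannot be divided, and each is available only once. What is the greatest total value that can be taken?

Check high-value combinations within 15 kg:
- item 3+item 4: weight 6+8=14, value 15+29=44
- item 1+item 4: weight 7+8=15, value 10+29=39
- item 2+item 4: weight 2+8=10, value 6+29=35
- item 1+item 2+item 3: weight 7+2+6=15, value 10+6+15=31
- item 4: weight 8, value 29
Best: $44.

$44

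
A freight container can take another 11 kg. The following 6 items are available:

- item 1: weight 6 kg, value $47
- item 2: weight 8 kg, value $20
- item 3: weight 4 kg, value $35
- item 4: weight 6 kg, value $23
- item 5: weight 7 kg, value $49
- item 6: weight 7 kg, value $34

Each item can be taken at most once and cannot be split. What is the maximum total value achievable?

$84

Check high-value combinations within 11 kg:
- item 3+item 5: weight 4+7=11, value 35+49=84
- item 1+item 3: weight 6+4=10, value 47+35=82
- item 3+item 6: weight 4+7=11, value 35+34=69
Best: $84.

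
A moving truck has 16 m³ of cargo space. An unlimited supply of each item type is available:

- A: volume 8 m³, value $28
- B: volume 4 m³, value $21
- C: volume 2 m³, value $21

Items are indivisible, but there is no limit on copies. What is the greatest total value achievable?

Best value-per-unit is C at 21/2, and filling with it alone uses volume 8×2=16. No mix of the others beats 8×21 = 168.

$168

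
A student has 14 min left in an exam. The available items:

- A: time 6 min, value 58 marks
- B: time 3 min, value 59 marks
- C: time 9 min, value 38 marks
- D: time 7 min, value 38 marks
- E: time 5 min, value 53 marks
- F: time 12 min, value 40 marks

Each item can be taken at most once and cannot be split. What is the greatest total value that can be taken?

Check high-value combinations within 14 min:
- A+B+E: time 6+3+5=14, value 58+59+53=170
- A+B: time 6+3=9, value 58+59=117
- B+E: time 3+5=8, value 59+53=112
- A+E: time 6+5=11, value 58+53=111
- B+D: time 3+7=10, value 59+38=97
Best: 170 marks.

170 marks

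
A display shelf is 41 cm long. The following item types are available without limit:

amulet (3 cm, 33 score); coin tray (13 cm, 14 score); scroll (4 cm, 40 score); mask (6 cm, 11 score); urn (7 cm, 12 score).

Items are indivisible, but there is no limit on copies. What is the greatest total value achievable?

Best value-per-unit is amulet at 33/3; filling with it alone gives 13×33 = 429.
Optimal mix: 11×amulet + 2×scroll → length 41, value 443.

443 score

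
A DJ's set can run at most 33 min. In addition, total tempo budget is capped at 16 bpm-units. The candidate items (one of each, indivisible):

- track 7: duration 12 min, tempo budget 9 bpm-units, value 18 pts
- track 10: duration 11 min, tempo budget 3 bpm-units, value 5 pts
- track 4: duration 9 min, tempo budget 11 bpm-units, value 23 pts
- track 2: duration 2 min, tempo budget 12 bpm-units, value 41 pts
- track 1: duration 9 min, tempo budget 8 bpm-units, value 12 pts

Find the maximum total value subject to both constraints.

46 pts

Feasible sets respecting both limits:
- track 10+track 2: duration 13, tempo budget 15, value 46
- track 2: duration 2, tempo budget 12, value 41
- track 10+track 4: duration 20, tempo budget 14, value 28
- track 7+track 10: duration 23, tempo budget 12, value 23
Best: 46 pts.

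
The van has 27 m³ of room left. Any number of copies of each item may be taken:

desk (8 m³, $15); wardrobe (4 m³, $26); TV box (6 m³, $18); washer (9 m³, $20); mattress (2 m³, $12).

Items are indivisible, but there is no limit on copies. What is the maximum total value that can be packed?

Best value-per-unit is wardrobe at 26/4; filling with it alone gives 6×26 = 156.
Optimal mix: 6×wardrobe + 1×mattress → volume 26, value 168.

$168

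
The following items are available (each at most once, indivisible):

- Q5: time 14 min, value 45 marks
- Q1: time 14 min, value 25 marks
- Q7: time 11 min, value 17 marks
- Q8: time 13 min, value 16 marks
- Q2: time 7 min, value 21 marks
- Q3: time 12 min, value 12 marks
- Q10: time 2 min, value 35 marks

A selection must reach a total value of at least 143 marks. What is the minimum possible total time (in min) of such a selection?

48

Subsets with value ≥ 143, sorted by total time:
- Q5+Q1+Q7+Q2+Q10: time 48, value 143
- Q5+Q7+Q8+Q2+Q3+Q10: time 59, value 146
- Q5+Q1+Q7+Q2+Q3+Q10: time 60, value 155
- Q5+Q1+Q7+Q8+Q2+Q10: time 61, value 159
Minimum time: 48 min.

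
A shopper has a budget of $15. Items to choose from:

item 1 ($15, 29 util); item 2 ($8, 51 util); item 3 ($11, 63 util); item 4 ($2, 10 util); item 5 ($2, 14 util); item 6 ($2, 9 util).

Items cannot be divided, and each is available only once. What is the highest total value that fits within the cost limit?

Check high-value combinations within $15:
- item 3+item 4+item 5: cost 11+2+2=15, value 63+10+14=87
- item 3+item 5+item 6: cost 11+2+2=15, value 63+14+9=86
- item 2+item 4+item 5+item 6: cost 8+2+2+2=14, value 51+10+14+9=84
Best: 87 util.

87 util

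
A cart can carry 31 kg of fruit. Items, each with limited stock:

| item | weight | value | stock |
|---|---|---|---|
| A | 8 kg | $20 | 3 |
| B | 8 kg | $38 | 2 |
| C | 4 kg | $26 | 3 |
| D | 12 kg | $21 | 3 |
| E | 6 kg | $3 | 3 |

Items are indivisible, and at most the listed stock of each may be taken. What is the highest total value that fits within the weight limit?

Best selections within weight 31 and stock limits:
- 2×B + 3×C: weight 28, value 154
- 1×A + 1×B + 3×C: weight 28, value 136
- 2×B + 2×C + 1×E: weight 30, value 131
Best: $154.

$154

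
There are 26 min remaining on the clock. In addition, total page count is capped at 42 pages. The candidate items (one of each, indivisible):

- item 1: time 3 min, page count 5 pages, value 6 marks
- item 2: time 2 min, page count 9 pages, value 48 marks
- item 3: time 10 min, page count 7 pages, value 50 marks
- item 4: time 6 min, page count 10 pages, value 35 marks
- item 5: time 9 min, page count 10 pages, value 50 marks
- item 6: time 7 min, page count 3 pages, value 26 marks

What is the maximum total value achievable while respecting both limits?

159 marks

Feasible sets respecting both limits:
- item 2+item 3+item 4+item 6: time 25, page count 29, value 159
- item 2+item 4+item 5+item 6: time 24, page count 32, value 159
- item 1+item 2+item 3+item 5: time 24, page count 31, value 154
- item 2+item 3+item 5: time 21, page count 26, value 148
Best: 159 marks.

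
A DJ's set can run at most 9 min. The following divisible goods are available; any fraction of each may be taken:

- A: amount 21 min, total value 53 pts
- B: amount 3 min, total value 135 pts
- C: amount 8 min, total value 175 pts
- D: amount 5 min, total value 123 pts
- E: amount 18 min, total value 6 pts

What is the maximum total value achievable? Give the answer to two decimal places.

279.88

Take in order of value per unit:
- B (135/3 per unit): all 3 → value 135, running total 135.00
- D (123/5 per unit): all 5 → value 123, running total 258.00
- C (175/8 per unit): 1 of 8 → value 1×175/8 = 21.8750, running total 279.88
Total 279.88.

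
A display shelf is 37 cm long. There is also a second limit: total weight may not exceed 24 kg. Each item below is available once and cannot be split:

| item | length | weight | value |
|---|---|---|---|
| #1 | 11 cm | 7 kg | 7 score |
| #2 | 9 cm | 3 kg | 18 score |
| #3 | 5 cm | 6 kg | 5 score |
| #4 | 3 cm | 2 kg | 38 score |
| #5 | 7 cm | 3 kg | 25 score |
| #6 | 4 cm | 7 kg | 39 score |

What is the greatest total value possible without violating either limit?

127 score

Feasible sets respecting both limits:
- #1+#2+#4+#5+#6: length 34, weight 22, value 127
- #2+#3+#4+#5+#6: length 28, weight 21, value 125
- #2+#4+#5+#6: length 23, weight 15, value 120
- #1+#4+#5+#6: length 25, weight 19, value 109
Best: 127 score.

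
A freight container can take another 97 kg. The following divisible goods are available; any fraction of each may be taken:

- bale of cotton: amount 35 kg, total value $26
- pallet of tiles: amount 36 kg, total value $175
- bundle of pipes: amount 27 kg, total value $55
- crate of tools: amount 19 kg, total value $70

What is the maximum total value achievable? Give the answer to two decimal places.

311.14

Take in order of value per unit:
- pallet of tiles (175/36 per unit): all 36 → value 175, running total 175.00
- crate of tools (70/19 per unit): all 19 → value 70, running total 245.00
- bundle of pipes (55/27 per unit): all 27 → value 55, running total 300.00
- bale of cotton (26/35 per unit): 15 of 35 → value 15×26/35 = 11.1429, running total 311.14
Total 311.14.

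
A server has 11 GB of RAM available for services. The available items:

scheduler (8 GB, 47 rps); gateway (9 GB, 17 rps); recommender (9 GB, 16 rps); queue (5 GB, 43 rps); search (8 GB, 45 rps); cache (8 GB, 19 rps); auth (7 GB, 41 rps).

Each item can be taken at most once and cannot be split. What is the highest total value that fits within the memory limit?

Check high-value combinations within 11 GB:
- scheduler: memory 8, value 47
- search: memory 8, value 45
- queue: memory 5, value 43
- auth: memory 7, value 41
- cache: memory 8, value 19
Best: 47 rps.

47 rps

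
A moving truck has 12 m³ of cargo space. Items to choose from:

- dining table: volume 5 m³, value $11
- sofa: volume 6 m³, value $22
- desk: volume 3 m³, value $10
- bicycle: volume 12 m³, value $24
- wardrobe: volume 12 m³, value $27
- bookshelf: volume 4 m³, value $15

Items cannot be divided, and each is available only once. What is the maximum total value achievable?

Check high-value combinations within 12 m³:
- sofa+bookshelf: volume 6+4=10, value 22+15=37
- dining table+desk+bookshelf: volume 5+3+4=12, value 11+10+15=36
- dining table+sofa: volume 5+6=11, value 11+22=33
- sofa+desk: volume 6+3=9, value 22+10=32
- wardrobe: volume 12, value 27
Best: $37.

$37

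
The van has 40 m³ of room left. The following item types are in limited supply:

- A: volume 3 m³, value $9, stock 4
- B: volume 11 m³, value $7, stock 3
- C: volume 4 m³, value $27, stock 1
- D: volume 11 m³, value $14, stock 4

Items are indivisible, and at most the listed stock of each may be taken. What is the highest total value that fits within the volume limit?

Top feasible selections:
- 4×A + 1×C + 2×D: volume 38, value 91
- 4×A + 1×B + 1×C + 1×D: volume 38, value 84
- 3×A + 1×C + 2×D: volume 35, value 82
- 1×A + 1×C + 3×D: volume 40, value 78
Best: $91.

$91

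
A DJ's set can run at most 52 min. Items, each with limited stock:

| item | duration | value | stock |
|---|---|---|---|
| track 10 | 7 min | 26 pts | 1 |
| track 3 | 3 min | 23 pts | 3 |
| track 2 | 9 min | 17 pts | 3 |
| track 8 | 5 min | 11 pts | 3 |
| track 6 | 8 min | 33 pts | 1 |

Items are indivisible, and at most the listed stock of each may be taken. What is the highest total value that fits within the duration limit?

184 pts

Best selections within duration 52 and stock limits:
- 1×track 10 + 3×track 3 + 2×track 2 + 2×track 8 + 1×track 6: duration 52, value 184
- 1×track 10 + 3×track 3 + 3×track 2 + 1×track 6: duration 51, value 179
Best: 184 pts.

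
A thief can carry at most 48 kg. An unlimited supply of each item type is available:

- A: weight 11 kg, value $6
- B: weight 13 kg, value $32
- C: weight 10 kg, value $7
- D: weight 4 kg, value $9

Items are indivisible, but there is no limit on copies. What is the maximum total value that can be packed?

Best value-per-unit is B at 32/13; filling with it alone gives 3×32 = 96.
Optimal mix: 3×B + 2×D → weight 47, value 114.

$114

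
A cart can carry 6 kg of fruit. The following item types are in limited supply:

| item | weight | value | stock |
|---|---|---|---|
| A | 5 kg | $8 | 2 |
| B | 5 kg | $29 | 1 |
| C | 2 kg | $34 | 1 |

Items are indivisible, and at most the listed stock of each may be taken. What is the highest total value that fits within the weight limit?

Best selections within weight 6 and stock limits:
- 1×C: weight 2, value 34
- 1×B: weight 5, value 29
- 1×A: weight 5, value 8
Best: $34.

$34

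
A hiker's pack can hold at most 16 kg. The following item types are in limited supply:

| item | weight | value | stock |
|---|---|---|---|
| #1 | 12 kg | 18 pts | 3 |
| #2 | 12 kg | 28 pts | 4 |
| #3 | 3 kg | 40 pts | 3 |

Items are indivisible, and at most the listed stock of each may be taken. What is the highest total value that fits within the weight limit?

120 pts

Top feasible selections:
- 3×#3: weight 9, value 120
- 2×#3: weight 6, value 80
- 1×#2 + 1×#3: weight 15, value 68
- 1×#1 + 1×#3: weight 15, value 58
Best: 120 pts.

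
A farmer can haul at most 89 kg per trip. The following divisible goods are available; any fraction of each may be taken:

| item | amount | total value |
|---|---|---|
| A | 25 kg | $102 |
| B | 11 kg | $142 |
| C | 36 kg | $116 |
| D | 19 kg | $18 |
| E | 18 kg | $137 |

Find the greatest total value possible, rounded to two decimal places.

Take in order of value per unit:
- B (142/11 per unit): all 11 → value 142, running total 142.00
- E (137/18 per unit): all 18 → value 137, running total 279.00
- A (102/25 per unit): all 25 → value 102, running total 381.00
- C (116/36 per unit): 35 of 36 → value 35×116/36 = 112.7778, running total 493.78
Total 493.78.

493.78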